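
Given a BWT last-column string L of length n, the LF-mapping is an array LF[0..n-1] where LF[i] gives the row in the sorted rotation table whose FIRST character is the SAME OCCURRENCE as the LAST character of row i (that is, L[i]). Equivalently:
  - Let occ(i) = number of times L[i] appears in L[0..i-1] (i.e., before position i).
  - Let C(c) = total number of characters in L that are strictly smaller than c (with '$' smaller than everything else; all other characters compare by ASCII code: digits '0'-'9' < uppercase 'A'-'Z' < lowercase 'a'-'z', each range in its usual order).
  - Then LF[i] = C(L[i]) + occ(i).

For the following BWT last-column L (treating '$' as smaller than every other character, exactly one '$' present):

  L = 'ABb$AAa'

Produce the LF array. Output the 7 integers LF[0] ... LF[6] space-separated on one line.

Answer: 1 4 6 0 2 3 5

Derivation:
Char counts: '$':1, 'A':3, 'B':1, 'a':1, 'b':1
C (first-col start): C('$')=0, C('A')=1, C('B')=4, C('a')=5, C('b')=6
L[0]='A': occ=0, LF[0]=C('A')+0=1+0=1
L[1]='B': occ=0, LF[1]=C('B')+0=4+0=4
L[2]='b': occ=0, LF[2]=C('b')+0=6+0=6
L[3]='$': occ=0, LF[3]=C('$')+0=0+0=0
L[4]='A': occ=1, LF[4]=C('A')+1=1+1=2
L[5]='A': occ=2, LF[5]=C('A')+2=1+2=3
L[6]='a': occ=0, LF[6]=C('a')+0=5+0=5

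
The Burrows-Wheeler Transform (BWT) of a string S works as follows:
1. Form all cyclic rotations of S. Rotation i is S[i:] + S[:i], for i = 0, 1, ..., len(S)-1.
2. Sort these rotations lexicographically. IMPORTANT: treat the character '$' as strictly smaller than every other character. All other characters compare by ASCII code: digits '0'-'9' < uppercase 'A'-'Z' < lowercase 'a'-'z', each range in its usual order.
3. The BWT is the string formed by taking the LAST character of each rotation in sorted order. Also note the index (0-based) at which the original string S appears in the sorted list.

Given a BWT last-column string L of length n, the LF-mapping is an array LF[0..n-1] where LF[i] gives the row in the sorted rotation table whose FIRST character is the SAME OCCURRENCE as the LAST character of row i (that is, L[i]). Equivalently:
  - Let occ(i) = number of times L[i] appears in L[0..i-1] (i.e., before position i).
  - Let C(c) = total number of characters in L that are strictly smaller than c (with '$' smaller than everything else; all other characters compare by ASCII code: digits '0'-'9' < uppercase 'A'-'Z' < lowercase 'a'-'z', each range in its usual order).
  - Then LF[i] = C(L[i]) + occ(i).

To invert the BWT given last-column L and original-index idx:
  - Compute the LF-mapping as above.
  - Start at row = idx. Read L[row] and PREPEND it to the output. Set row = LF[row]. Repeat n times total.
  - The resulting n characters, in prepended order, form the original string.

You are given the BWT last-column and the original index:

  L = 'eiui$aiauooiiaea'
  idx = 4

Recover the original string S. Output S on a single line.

Answer: auiaoiioieuaiae$

Derivation:
LF mapping: 5 7 14 8 0 1 9 2 15 12 13 10 11 3 6 4
Walk LF starting at row 4, prepending L[row]:
  step 1: row=4, L[4]='$', prepend. Next row=LF[4]=0
  step 2: row=0, L[0]='e', prepend. Next row=LF[0]=5
  step 3: row=5, L[5]='a', prepend. Next row=LF[5]=1
  step 4: row=1, L[1]='i', prepend. Next row=LF[1]=7
  step 5: row=7, L[7]='a', prepend. Next row=LF[7]=2
  step 6: row=2, L[2]='u', prepend. Next row=LF[2]=14
  step 7: row=14, L[14]='e', prepend. Next row=LF[14]=6
  step 8: row=6, L[6]='i', prepend. Next row=LF[6]=9
  step 9: row=9, L[9]='o', prepend. Next row=LF[9]=12
  step 10: row=12, L[12]='i', prepend. Next row=LF[12]=11
  step 11: row=11, L[11]='i', prepend. Next row=LF[11]=10
  step 12: row=10, L[10]='o', prepend. Next row=LF[10]=13
  step 13: row=13, L[13]='a', prepend. Next row=LF[13]=3
  step 14: row=3, L[3]='i', prepend. Next row=LF[3]=8
  step 15: row=8, L[8]='u', prepend. Next row=LF[8]=15
  step 16: row=15, L[15]='a', prepend. Next row=LF[15]=4
Reversed output: auiaoiioieuaiae$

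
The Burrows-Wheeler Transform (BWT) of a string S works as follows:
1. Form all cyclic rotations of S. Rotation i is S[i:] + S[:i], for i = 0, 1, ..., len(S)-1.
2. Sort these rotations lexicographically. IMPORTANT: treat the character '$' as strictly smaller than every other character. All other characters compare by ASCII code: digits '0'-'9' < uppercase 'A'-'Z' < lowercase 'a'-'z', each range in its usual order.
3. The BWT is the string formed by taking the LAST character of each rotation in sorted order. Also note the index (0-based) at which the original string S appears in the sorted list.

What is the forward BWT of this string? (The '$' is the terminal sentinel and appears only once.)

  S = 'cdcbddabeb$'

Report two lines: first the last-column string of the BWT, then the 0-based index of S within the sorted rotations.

All 11 rotations (rotation i = S[i:]+S[:i]):
  rot[0] = cdcbddabeb$
  rot[1] = dcbddabeb$c
  rot[2] = cbddabeb$cd
  rot[3] = bddabeb$cdc
  rot[4] = ddabeb$cdcb
  rot[5] = dabeb$cdcbd
  rot[6] = abeb$cdcbdd
  rot[7] = beb$cdcbdda
  rot[8] = eb$cdcbddab
  rot[9] = b$cdcbddabe
  rot[10] = $cdcbddabeb
Sorted (with $ < everything):
  sorted[0] = $cdcbddabeb  (last char: 'b')
  sorted[1] = abeb$cdcbdd  (last char: 'd')
  sorted[2] = b$cdcbddabe  (last char: 'e')
  sorted[3] = bddabeb$cdc  (last char: 'c')
  sorted[4] = beb$cdcbdda  (last char: 'a')
  sorted[5] = cbddabeb$cd  (last char: 'd')
  sorted[6] = cdcbddabeb$  (last char: '$')
  sorted[7] = dabeb$cdcbd  (last char: 'd')
  sorted[8] = dcbddabeb$c  (last char: 'c')
  sorted[9] = ddabeb$cdcb  (last char: 'b')
  sorted[10] = eb$cdcbddab  (last char: 'b')
Last column: bdecad$dcbb
Original string S is at sorted index 6

Answer: bdecad$dcbb
6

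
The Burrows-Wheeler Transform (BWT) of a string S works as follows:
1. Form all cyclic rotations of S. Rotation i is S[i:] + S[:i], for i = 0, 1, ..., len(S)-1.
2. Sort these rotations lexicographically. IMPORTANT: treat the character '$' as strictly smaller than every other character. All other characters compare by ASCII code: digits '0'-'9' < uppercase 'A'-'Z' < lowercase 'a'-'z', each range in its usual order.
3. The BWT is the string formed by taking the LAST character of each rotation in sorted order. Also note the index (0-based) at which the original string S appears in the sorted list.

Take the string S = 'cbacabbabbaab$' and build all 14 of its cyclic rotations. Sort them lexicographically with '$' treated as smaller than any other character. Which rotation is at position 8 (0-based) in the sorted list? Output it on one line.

Answer: babbaab$cbacab

Derivation:
All 14 rotations (rotation i = S[i:]+S[:i]):
  rot[0] = cbacabbabbaab$
  rot[1] = bacabbabbaab$c
  rot[2] = acabbabbaab$cb
  rot[3] = cabbabbaab$cba
  rot[4] = abbabbaab$cbac
  rot[5] = bbabbaab$cbaca
  rot[6] = babbaab$cbacab
  rot[7] = abbaab$cbacabb
  rot[8] = bbaab$cbacabba
  rot[9] = baab$cbacabbab
  rot[10] = aab$cbacabbabb
  rot[11] = ab$cbacabbabba
  rot[12] = b$cbacabbabbaa
  rot[13] = $cbacabbabbaab
Sorted (with $ < everything):
  sorted[0] = $cbacabbabbaab
  sorted[1] = aab$cbacabbabb
  sorted[2] = ab$cbacabbabba
  sorted[3] = abbaab$cbacabb
  sorted[4] = abbabbaab$cbac
  sorted[5] = acabbabbaab$cb
  sorted[6] = b$cbacabbabbaa
  sorted[7] = baab$cbacabbab
  sorted[8] = babbaab$cbacab
  sorted[9] = bacabbabbaab$c
  sorted[10] = bbaab$cbacabba
  sorted[11] = bbabbaab$cbaca
  sorted[12] = cabbabbaab$cba
  sorted[13] = cbacabbabbaab$
sorted[8] = babbaab$cbacab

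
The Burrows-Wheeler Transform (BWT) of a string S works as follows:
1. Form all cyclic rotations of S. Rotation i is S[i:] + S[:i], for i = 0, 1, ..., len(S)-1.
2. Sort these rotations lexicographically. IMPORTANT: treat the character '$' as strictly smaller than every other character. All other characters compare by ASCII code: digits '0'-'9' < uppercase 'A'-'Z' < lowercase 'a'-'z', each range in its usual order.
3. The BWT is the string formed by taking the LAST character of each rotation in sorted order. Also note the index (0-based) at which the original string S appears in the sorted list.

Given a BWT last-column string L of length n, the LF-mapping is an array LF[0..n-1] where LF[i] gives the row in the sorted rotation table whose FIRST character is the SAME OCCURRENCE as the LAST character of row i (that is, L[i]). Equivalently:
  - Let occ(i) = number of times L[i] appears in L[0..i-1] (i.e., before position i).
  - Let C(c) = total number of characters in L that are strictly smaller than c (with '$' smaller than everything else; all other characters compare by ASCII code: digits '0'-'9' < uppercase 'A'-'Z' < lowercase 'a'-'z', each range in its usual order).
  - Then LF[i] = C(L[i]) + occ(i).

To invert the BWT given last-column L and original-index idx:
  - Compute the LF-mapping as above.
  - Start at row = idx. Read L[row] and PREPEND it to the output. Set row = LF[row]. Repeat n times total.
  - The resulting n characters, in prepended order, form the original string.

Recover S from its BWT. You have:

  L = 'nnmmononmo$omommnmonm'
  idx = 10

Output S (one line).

Answer: nmmmmoonmnonomomnmon$

Derivation:
LF mapping: 9 10 1 2 15 11 16 12 3 17 0 18 4 19 5 6 13 7 20 14 8
Walk LF starting at row 10, prepending L[row]:
  step 1: row=10, L[10]='$', prepend. Next row=LF[10]=0
  step 2: row=0, L[0]='n', prepend. Next row=LF[0]=9
  step 3: row=9, L[9]='o', prepend. Next row=LF[9]=17
  step 4: row=17, L[17]='m', prepend. Next row=LF[17]=7
  step 5: row=7, L[7]='n', prepend. Next row=LF[7]=12
  step 6: row=12, L[12]='m', prepend. Next row=LF[12]=4
  step 7: row=4, L[4]='o', prepend. Next row=LF[4]=15
  step 8: row=15, L[15]='m', prepend. Next row=LF[15]=6
  step 9: row=6, L[6]='o', prepend. Next row=LF[6]=16
  step 10: row=16, L[16]='n', prepend. Next row=LF[16]=13
  step 11: row=13, L[13]='o', prepend. Next row=LF[13]=19
  step 12: row=19, L[19]='n', prepend. Next row=LF[19]=14
  step 13: row=14, L[14]='m', prepend. Next row=LF[14]=5
  step 14: row=5, L[5]='n', prepend. Next row=LF[5]=11
  step 15: row=11, L[11]='o', prepend. Next row=LF[11]=18
  step 16: row=18, L[18]='o', prepend. Next row=LF[18]=20
  step 17: row=20, L[20]='m', prepend. Next row=LF[20]=8
  step 18: row=8, L[8]='m', prepend. Next row=LF[8]=3
  step 19: row=3, L[3]='m', prepend. Next row=LF[3]=2
  step 20: row=2, L[2]='m', prepend. Next row=LF[2]=1
  step 21: row=1, L[1]='n', prepend. Next row=LF[1]=10
Reversed output: nmmmmoonmnonomomnmon$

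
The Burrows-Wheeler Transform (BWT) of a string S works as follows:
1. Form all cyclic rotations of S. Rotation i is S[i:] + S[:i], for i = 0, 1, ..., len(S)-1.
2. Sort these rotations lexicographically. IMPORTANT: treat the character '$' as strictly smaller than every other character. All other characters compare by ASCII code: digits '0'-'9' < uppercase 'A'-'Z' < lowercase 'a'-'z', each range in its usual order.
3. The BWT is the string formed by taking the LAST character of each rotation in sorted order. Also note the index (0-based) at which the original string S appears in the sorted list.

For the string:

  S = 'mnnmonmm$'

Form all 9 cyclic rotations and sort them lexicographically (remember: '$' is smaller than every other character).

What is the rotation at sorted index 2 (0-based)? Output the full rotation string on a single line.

All 9 rotations (rotation i = S[i:]+S[:i]):
  rot[0] = mnnmonmm$
  rot[1] = nnmonmm$m
  rot[2] = nmonmm$mn
  rot[3] = monmm$mnn
  rot[4] = onmm$mnnm
  rot[5] = nmm$mnnmo
  rot[6] = mm$mnnmon
  rot[7] = m$mnnmonm
  rot[8] = $mnnmonmm
Sorted (with $ < everything):
  sorted[0] = $mnnmonmm
  sorted[1] = m$mnnmonm
  sorted[2] = mm$mnnmon
  sorted[3] = mnnmonmm$
  sorted[4] = monmm$mnn
  sorted[5] = nmm$mnnmo
  sorted[6] = nmonmm$mn
  sorted[7] = nnmonmm$m
  sorted[8] = onmm$mnnm
sorted[2] = mm$mnnmon

Answer: mm$mnnmon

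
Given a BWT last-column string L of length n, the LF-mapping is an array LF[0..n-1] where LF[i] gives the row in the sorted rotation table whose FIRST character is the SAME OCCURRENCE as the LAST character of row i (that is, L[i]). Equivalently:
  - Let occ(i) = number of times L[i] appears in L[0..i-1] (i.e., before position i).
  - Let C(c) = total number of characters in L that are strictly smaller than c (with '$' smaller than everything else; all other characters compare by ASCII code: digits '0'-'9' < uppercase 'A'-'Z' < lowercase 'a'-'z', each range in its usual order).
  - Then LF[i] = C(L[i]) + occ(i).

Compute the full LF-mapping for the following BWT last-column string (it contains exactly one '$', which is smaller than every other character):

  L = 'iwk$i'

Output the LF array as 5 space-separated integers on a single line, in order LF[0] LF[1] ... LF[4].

Char counts: '$':1, 'i':2, 'k':1, 'w':1
C (first-col start): C('$')=0, C('i')=1, C('k')=3, C('w')=4
L[0]='i': occ=0, LF[0]=C('i')+0=1+0=1
L[1]='w': occ=0, LF[1]=C('w')+0=4+0=4
L[2]='k': occ=0, LF[2]=C('k')+0=3+0=3
L[3]='$': occ=0, LF[3]=C('$')+0=0+0=0
L[4]='i': occ=1, LF[4]=C('i')+1=1+1=2

Answer: 1 4 3 0 2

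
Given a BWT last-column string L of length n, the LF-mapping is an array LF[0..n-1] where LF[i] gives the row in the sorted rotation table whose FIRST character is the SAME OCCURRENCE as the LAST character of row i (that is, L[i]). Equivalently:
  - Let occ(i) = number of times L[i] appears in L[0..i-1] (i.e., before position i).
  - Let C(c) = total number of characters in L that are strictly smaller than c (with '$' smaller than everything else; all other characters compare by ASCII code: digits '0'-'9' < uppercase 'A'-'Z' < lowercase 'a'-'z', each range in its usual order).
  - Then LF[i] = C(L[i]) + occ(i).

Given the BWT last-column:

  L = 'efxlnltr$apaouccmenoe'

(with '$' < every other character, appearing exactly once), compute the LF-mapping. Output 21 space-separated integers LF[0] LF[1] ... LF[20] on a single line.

Answer: 5 8 20 9 12 10 18 17 0 1 16 2 14 19 3 4 11 6 13 15 7

Derivation:
Char counts: '$':1, 'a':2, 'c':2, 'e':3, 'f':1, 'l':2, 'm':1, 'n':2, 'o':2, 'p':1, 'r':1, 't':1, 'u':1, 'x':1
C (first-col start): C('$')=0, C('a')=1, C('c')=3, C('e')=5, C('f')=8, C('l')=9, C('m')=11, C('n')=12, C('o')=14, C('p')=16, C('r')=17, C('t')=18, C('u')=19, C('x')=20
L[0]='e': occ=0, LF[0]=C('e')+0=5+0=5
L[1]='f': occ=0, LF[1]=C('f')+0=8+0=8
L[2]='x': occ=0, LF[2]=C('x')+0=20+0=20
L[3]='l': occ=0, LF[3]=C('l')+0=9+0=9
L[4]='n': occ=0, LF[4]=C('n')+0=12+0=12
L[5]='l': occ=1, LF[5]=C('l')+1=9+1=10
L[6]='t': occ=0, LF[6]=C('t')+0=18+0=18
L[7]='r': occ=0, LF[7]=C('r')+0=17+0=17
L[8]='$': occ=0, LF[8]=C('$')+0=0+0=0
L[9]='a': occ=0, LF[9]=C('a')+0=1+0=1
L[10]='p': occ=0, LF[10]=C('p')+0=16+0=16
L[11]='a': occ=1, LF[11]=C('a')+1=1+1=2
L[12]='o': occ=0, LF[12]=C('o')+0=14+0=14
L[13]='u': occ=0, LF[13]=C('u')+0=19+0=19
L[14]='c': occ=0, LF[14]=C('c')+0=3+0=3
L[15]='c': occ=1, LF[15]=C('c')+1=3+1=4
L[16]='m': occ=0, LF[16]=C('m')+0=11+0=11
L[17]='e': occ=1, LF[17]=C('e')+1=5+1=6
L[18]='n': occ=1, LF[18]=C('n')+1=12+1=13
L[19]='o': occ=1, LF[19]=C('o')+1=14+1=15
L[20]='e': occ=2, LF[20]=C('e')+2=5+2=7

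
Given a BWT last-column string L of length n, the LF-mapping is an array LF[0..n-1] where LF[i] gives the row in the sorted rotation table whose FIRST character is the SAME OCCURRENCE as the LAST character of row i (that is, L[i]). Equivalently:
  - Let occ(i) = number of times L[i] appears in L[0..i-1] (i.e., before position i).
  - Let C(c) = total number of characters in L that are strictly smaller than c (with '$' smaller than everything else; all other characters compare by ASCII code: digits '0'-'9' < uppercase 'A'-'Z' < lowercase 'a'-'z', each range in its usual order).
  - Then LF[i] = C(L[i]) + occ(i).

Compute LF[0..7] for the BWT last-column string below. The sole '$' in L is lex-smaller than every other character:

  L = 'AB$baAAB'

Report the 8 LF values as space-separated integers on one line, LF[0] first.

Answer: 1 4 0 7 6 2 3 5

Derivation:
Char counts: '$':1, 'A':3, 'B':2, 'a':1, 'b':1
C (first-col start): C('$')=0, C('A')=1, C('B')=4, C('a')=6, C('b')=7
L[0]='A': occ=0, LF[0]=C('A')+0=1+0=1
L[1]='B': occ=0, LF[1]=C('B')+0=4+0=4
L[2]='$': occ=0, LF[2]=C('$')+0=0+0=0
L[3]='b': occ=0, LF[3]=C('b')+0=7+0=7
L[4]='a': occ=0, LF[4]=C('a')+0=6+0=6
L[5]='A': occ=1, LF[5]=C('A')+1=1+1=2
L[6]='A': occ=2, LF[6]=C('A')+2=1+2=3
L[7]='B': occ=1, LF[7]=C('B')+1=4+1=5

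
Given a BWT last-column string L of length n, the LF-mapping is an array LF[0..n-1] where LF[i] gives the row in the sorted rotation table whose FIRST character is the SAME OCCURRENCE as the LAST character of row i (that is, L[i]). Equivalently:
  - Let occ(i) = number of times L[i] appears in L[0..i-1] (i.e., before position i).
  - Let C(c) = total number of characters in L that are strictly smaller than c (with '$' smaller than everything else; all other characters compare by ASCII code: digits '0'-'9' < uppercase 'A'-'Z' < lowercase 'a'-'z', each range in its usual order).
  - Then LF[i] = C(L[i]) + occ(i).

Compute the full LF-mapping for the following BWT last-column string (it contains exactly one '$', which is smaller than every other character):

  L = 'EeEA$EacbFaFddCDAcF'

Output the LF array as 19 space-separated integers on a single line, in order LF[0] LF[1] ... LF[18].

Answer: 5 18 6 1 0 7 11 14 13 8 12 9 16 17 3 4 2 15 10

Derivation:
Char counts: '$':1, 'A':2, 'C':1, 'D':1, 'E':3, 'F':3, 'a':2, 'b':1, 'c':2, 'd':2, 'e':1
C (first-col start): C('$')=0, C('A')=1, C('C')=3, C('D')=4, C('E')=5, C('F')=8, C('a')=11, C('b')=13, C('c')=14, C('d')=16, C('e')=18
L[0]='E': occ=0, LF[0]=C('E')+0=5+0=5
L[1]='e': occ=0, LF[1]=C('e')+0=18+0=18
L[2]='E': occ=1, LF[2]=C('E')+1=5+1=6
L[3]='A': occ=0, LF[3]=C('A')+0=1+0=1
L[4]='$': occ=0, LF[4]=C('$')+0=0+0=0
L[5]='E': occ=2, LF[5]=C('E')+2=5+2=7
L[6]='a': occ=0, LF[6]=C('a')+0=11+0=11
L[7]='c': occ=0, LF[7]=C('c')+0=14+0=14
L[8]='b': occ=0, LF[8]=C('b')+0=13+0=13
L[9]='F': occ=0, LF[9]=C('F')+0=8+0=8
L[10]='a': occ=1, LF[10]=C('a')+1=11+1=12
L[11]='F': occ=1, LF[11]=C('F')+1=8+1=9
L[12]='d': occ=0, LF[12]=C('d')+0=16+0=16
L[13]='d': occ=1, LF[13]=C('d')+1=16+1=17
L[14]='C': occ=0, LF[14]=C('C')+0=3+0=3
L[15]='D': occ=0, LF[15]=C('D')+0=4+0=4
L[16]='A': occ=1, LF[16]=C('A')+1=1+1=2
L[17]='c': occ=1, LF[17]=C('c')+1=14+1=15
L[18]='F': occ=2, LF[18]=C('F')+2=8+2=10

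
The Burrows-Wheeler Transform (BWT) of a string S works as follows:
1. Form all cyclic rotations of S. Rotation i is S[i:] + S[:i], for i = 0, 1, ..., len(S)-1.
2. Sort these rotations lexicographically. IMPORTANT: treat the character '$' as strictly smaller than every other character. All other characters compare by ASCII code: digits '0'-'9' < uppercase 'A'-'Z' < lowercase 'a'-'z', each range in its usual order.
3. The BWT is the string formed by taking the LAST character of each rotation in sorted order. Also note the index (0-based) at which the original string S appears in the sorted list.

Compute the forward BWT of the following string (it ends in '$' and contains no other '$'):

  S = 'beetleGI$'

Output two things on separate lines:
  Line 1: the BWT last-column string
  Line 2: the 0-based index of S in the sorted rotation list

Answer: IeG$lbete
3

Derivation:
All 9 rotations (rotation i = S[i:]+S[:i]):
  rot[0] = beetleGI$
  rot[1] = eetleGI$b
  rot[2] = etleGI$be
  rot[3] = tleGI$bee
  rot[4] = leGI$beet
  rot[5] = eGI$beetl
  rot[6] = GI$beetle
  rot[7] = I$beetleG
  rot[8] = $beetleGI
Sorted (with $ < everything):
  sorted[0] = $beetleGI  (last char: 'I')
  sorted[1] = GI$beetle  (last char: 'e')
  sorted[2] = I$beetleG  (last char: 'G')
  sorted[3] = beetleGI$  (last char: '$')
  sorted[4] = eGI$beetl  (last char: 'l')
  sorted[5] = eetleGI$b  (last char: 'b')
  sorted[6] = etleGI$be  (last char: 'e')
  sorted[7] = leGI$beet  (last char: 't')
  sorted[8] = tleGI$bee  (last char: 'e')
Last column: IeG$lbete
Original string S is at sorted index 3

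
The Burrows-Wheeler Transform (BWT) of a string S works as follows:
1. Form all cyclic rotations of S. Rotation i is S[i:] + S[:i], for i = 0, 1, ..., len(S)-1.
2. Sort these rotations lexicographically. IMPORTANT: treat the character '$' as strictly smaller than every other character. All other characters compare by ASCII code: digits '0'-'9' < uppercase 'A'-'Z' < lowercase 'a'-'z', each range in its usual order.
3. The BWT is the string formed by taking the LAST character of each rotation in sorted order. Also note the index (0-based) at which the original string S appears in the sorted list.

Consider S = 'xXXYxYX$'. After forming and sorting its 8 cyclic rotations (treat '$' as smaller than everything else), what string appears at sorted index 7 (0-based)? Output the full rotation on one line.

All 8 rotations (rotation i = S[i:]+S[:i]):
  rot[0] = xXXYxYX$
  rot[1] = XXYxYX$x
  rot[2] = XYxYX$xX
  rot[3] = YxYX$xXX
  rot[4] = xYX$xXXY
  rot[5] = YX$xXXYx
  rot[6] = X$xXXYxY
  rot[7] = $xXXYxYX
Sorted (with $ < everything):
  sorted[0] = $xXXYxYX
  sorted[1] = X$xXXYxY
  sorted[2] = XXYxYX$x
  sorted[3] = XYxYX$xX
  sorted[4] = YX$xXXYx
  sorted[5] = YxYX$xXX
  sorted[6] = xXXYxYX$
  sorted[7] = xYX$xXXY
sorted[7] = xYX$xXXY

Answer: xYX$xXXY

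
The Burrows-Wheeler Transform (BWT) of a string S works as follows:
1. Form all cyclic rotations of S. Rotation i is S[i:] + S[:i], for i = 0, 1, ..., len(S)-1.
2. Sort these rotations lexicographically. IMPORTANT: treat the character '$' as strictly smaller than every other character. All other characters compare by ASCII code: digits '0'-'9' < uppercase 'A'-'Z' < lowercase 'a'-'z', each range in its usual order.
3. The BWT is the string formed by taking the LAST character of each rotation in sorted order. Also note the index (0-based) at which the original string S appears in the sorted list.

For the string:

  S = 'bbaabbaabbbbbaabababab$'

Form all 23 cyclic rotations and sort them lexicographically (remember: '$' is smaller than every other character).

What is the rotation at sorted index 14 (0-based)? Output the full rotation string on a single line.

All 23 rotations (rotation i = S[i:]+S[:i]):
  rot[0] = bbaabbaabbbbbaabababab$
  rot[1] = baabbaabbbbbaabababab$b
  rot[2] = aabbaabbbbbaabababab$bb
  rot[3] = abbaabbbbbaabababab$bba
  rot[4] = bbaabbbbbaabababab$bbaa
  rot[5] = baabbbbbaabababab$bbaab
  rot[6] = aabbbbbaabababab$bbaabb
  rot[7] = abbbbbaabababab$bbaabba
  rot[8] = bbbbbaabababab$bbaabbaa
  rot[9] = bbbbaabababab$bbaabbaab
  rot[10] = bbbaabababab$bbaabbaabb
  rot[11] = bbaabababab$bbaabbaabbb
  rot[12] = baabababab$bbaabbaabbbb
  rot[13] = aabababab$bbaabbaabbbbb
  rot[14] = abababab$bbaabbaabbbbba
  rot[15] = bababab$bbaabbaabbbbbaa
  rot[16] = ababab$bbaabbaabbbbbaab
  rot[17] = babab$bbaabbaabbbbbaaba
  rot[18] = abab$bbaabbaabbbbbaabab
  rot[19] = bab$bbaabbaabbbbbaababa
  rot[20] = ab$bbaabbaabbbbbaababab
  rot[21] = b$bbaabbaabbbbbaabababa
  rot[22] = $bbaabbaabbbbbaabababab
Sorted (with $ < everything):
  sorted[0] = $bbaabbaabbbbbaabababab
  sorted[1] = aabababab$bbaabbaabbbbb
  sorted[2] = aabbaabbbbbaabababab$bb
  sorted[3] = aabbbbbaabababab$bbaabb
  sorted[4] = ab$bbaabbaabbbbbaababab
  sorted[5] = abab$bbaabbaabbbbbaabab
  sorted[6] = ababab$bbaabbaabbbbbaab
  sorted[7] = abababab$bbaabbaabbbbba
  sorted[8] = abbaabbbbbaabababab$bba
  sorted[9] = abbbbbaabababab$bbaabba
  sorted[10] = b$bbaabbaabbbbbaabababa
  sorted[11] = baabababab$bbaabbaabbbb
  sorted[12] = baabbaabbbbbaabababab$b
  sorted[13] = baabbbbbaabababab$bbaab
  sorted[14] = bab$bbaabbaabbbbbaababa
  sorted[15] = babab$bbaabbaabbbbbaaba
  sorted[16] = bababab$bbaabbaabbbbbaa
  sorted[17] = bbaabababab$bbaabbaabbb
  sorted[18] = bbaabbaabbbbbaabababab$
  sorted[19] = bbaabbbbbaabababab$bbaa
  sorted[20] = bbbaabababab$bbaabbaabb
  sorted[21] = bbbbaabababab$bbaabbaab
  sorted[22] = bbbbbaabababab$bbaabbaa
sorted[14] = bab$bbaabbaabbbbbaababa

Answer: bab$bbaabbaabbbbbaababa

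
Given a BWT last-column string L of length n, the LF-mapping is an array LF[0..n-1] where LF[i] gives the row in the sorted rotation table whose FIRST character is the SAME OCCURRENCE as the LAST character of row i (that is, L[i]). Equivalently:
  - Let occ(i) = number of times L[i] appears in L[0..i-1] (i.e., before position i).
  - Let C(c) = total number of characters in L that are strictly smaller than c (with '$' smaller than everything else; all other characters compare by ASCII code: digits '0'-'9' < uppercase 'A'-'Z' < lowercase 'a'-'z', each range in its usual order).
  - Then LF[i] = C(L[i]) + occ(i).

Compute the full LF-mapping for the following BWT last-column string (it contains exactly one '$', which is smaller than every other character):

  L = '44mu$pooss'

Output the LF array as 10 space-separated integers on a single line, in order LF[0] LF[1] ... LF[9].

Char counts: '$':1, '4':2, 'm':1, 'o':2, 'p':1, 's':2, 'u':1
C (first-col start): C('$')=0, C('4')=1, C('m')=3, C('o')=4, C('p')=6, C('s')=7, C('u')=9
L[0]='4': occ=0, LF[0]=C('4')+0=1+0=1
L[1]='4': occ=1, LF[1]=C('4')+1=1+1=2
L[2]='m': occ=0, LF[2]=C('m')+0=3+0=3
L[3]='u': occ=0, LF[3]=C('u')+0=9+0=9
L[4]='$': occ=0, LF[4]=C('$')+0=0+0=0
L[5]='p': occ=0, LF[5]=C('p')+0=6+0=6
L[6]='o': occ=0, LF[6]=C('o')+0=4+0=4
L[7]='o': occ=1, LF[7]=C('o')+1=4+1=5
L[8]='s': occ=0, LF[8]=C('s')+0=7+0=7
L[9]='s': occ=1, LF[9]=C('s')+1=7+1=8

Answer: 1 2 3 9 0 6 4 5 7 8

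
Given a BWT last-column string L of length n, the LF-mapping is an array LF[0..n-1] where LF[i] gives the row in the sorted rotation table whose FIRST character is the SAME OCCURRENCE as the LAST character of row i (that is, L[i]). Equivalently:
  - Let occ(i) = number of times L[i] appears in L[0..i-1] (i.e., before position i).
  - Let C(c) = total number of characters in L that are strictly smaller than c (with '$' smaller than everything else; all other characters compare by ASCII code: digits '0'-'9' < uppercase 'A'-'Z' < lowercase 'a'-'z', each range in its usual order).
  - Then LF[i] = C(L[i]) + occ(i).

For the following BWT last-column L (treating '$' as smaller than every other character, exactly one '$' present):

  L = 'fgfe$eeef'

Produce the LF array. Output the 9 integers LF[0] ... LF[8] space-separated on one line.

Answer: 5 8 6 1 0 2 3 4 7

Derivation:
Char counts: '$':1, 'e':4, 'f':3, 'g':1
C (first-col start): C('$')=0, C('e')=1, C('f')=5, C('g')=8
L[0]='f': occ=0, LF[0]=C('f')+0=5+0=5
L[1]='g': occ=0, LF[1]=C('g')+0=8+0=8
L[2]='f': occ=1, LF[2]=C('f')+1=5+1=6
L[3]='e': occ=0, LF[3]=C('e')+0=1+0=1
L[4]='$': occ=0, LF[4]=C('$')+0=0+0=0
L[5]='e': occ=1, LF[5]=C('e')+1=1+1=2
L[6]='e': occ=2, LF[6]=C('e')+2=1+2=3
L[7]='e': occ=3, LF[7]=C('e')+3=1+3=4
L[8]='f': occ=2, LF[8]=C('f')+2=5+2=7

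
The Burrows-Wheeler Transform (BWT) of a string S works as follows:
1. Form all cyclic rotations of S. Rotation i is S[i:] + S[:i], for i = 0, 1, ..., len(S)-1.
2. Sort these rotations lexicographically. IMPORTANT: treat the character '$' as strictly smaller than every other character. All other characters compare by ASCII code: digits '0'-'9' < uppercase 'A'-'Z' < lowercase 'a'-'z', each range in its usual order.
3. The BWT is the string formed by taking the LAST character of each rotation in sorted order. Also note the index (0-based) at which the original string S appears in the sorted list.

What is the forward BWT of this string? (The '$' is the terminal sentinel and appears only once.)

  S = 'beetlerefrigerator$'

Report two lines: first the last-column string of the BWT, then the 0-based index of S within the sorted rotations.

Answer: rr$brgleeirttoeefea
2

Derivation:
All 19 rotations (rotation i = S[i:]+S[:i]):
  rot[0] = beetlerefrigerator$
  rot[1] = eetlerefrigerator$b
  rot[2] = etlerefrigerator$be
  rot[3] = tlerefrigerator$bee
  rot[4] = lerefrigerator$beet
  rot[5] = erefrigerator$beetl
  rot[6] = refrigerator$beetle
  rot[7] = efrigerator$beetler
  rot[8] = frigerator$beetlere
  rot[9] = rigerator$beetleref
  rot[10] = igerator$beetlerefr
  rot[11] = gerator$beetlerefri
  rot[12] = erator$beetlerefrig
  rot[13] = rator$beetlerefrige
  rot[14] = ator$beetlerefriger
  rot[15] = tor$beetlerefrigera
  rot[16] = or$beetlerefrigerat
  rot[17] = r$beetlerefrigerato
  rot[18] = $beetlerefrigerator
Sorted (with $ < everything):
  sorted[0] = $beetlerefrigerator  (last char: 'r')
  sorted[1] = ator$beetlerefriger  (last char: 'r')
  sorted[2] = beetlerefrigerator$  (last char: '$')
  sorted[3] = eetlerefrigerator$b  (last char: 'b')
  sorted[4] = efrigerator$beetler  (last char: 'r')
  sorted[5] = erator$beetlerefrig  (last char: 'g')
  sorted[6] = erefrigerator$beetl  (last char: 'l')
  sorted[7] = etlerefrigerator$be  (last char: 'e')
  sorted[8] = frigerator$beetlere  (last char: 'e')
  sorted[9] = gerator$beetlerefri  (last char: 'i')
  sorted[10] = igerator$beetlerefr  (last char: 'r')
  sorted[11] = lerefrigerator$beet  (last char: 't')
  sorted[12] = or$beetlerefrigerat  (last char: 't')
  sorted[13] = r$beetlerefrigerato  (last char: 'o')
  sorted[14] = rator$beetlerefrige  (last char: 'e')
  sorted[15] = refrigerator$beetle  (last char: 'e')
  sorted[16] = rigerator$beetleref  (last char: 'f')
  sorted[17] = tlerefrigerator$bee  (last char: 'e')
  sorted[18] = tor$beetlerefrigera  (last char: 'a')
Last column: rr$brgleeirttoeefea
Original string S is at sorted index 2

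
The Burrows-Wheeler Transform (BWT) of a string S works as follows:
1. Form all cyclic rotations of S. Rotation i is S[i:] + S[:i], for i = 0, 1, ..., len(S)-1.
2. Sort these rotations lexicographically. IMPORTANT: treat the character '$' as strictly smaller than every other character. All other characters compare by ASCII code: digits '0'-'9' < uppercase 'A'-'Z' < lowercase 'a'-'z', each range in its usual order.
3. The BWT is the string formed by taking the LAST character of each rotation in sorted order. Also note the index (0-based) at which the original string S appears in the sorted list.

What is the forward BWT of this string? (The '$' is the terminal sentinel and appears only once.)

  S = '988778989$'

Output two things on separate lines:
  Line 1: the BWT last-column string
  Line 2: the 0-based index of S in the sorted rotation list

All 10 rotations (rotation i = S[i:]+S[:i]):
  rot[0] = 988778989$
  rot[1] = 88778989$9
  rot[2] = 8778989$98
  rot[3] = 778989$988
  rot[4] = 78989$9887
  rot[5] = 8989$98877
  rot[6] = 989$988778
  rot[7] = 89$9887789
  rot[8] = 9$98877898
  rot[9] = $988778989
Sorted (with $ < everything):
  sorted[0] = $988778989  (last char: '9')
  sorted[1] = 778989$988  (last char: '8')
  sorted[2] = 78989$9887  (last char: '7')
  sorted[3] = 8778989$98  (last char: '8')
  sorted[4] = 88778989$9  (last char: '9')
  sorted[5] = 89$9887789  (last char: '9')
  sorted[6] = 8989$98877  (last char: '7')
  sorted[7] = 9$98877898  (last char: '8')
  sorted[8] = 988778989$  (last char: '$')
  sorted[9] = 989$988778  (last char: '8')
Last column: 98789978$8
Original string S is at sorted index 8

Answer: 98789978$8
8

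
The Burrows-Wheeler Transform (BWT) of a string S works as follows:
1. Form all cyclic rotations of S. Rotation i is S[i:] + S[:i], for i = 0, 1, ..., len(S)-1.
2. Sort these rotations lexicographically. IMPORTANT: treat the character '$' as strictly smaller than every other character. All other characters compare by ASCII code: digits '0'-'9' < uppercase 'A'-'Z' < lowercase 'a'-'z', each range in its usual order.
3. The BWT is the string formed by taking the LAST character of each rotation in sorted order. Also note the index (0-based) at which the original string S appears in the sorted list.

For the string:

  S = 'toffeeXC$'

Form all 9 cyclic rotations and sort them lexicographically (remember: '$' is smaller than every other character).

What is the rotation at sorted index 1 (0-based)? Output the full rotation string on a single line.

Answer: C$toffeeX

Derivation:
All 9 rotations (rotation i = S[i:]+S[:i]):
  rot[0] = toffeeXC$
  rot[1] = offeeXC$t
  rot[2] = ffeeXC$to
  rot[3] = feeXC$tof
  rot[4] = eeXC$toff
  rot[5] = eXC$toffe
  rot[6] = XC$toffee
  rot[7] = C$toffeeX
  rot[8] = $toffeeXC
Sorted (with $ < everything):
  sorted[0] = $toffeeXC
  sorted[1] = C$toffeeX
  sorted[2] = XC$toffee
  sorted[3] = eXC$toffe
  sorted[4] = eeXC$toff
  sorted[5] = feeXC$tof
  sorted[6] = ffeeXC$to
  sorted[7] = offeeXC$t
  sorted[8] = toffeeXC$
sorted[1] = C$toffeeX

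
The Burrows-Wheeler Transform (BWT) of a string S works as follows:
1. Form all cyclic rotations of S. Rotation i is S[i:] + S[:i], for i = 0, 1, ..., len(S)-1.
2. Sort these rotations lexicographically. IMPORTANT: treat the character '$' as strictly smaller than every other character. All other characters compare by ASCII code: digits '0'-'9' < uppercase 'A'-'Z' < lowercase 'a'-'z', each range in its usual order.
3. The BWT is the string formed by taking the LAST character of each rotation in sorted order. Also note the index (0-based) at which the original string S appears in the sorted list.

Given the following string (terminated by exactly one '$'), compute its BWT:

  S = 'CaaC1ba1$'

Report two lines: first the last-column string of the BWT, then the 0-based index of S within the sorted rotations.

Answer: 1aCa$baC1
4

Derivation:
All 9 rotations (rotation i = S[i:]+S[:i]):
  rot[0] = CaaC1ba1$
  rot[1] = aaC1ba1$C
  rot[2] = aC1ba1$Ca
  rot[3] = C1ba1$Caa
  rot[4] = 1ba1$CaaC
  rot[5] = ba1$CaaC1
  rot[6] = a1$CaaC1b
  rot[7] = 1$CaaC1ba
  rot[8] = $CaaC1ba1
Sorted (with $ < everything):
  sorted[0] = $CaaC1ba1  (last char: '1')
  sorted[1] = 1$CaaC1ba  (last char: 'a')
  sorted[2] = 1ba1$CaaC  (last char: 'C')
  sorted[3] = C1ba1$Caa  (last char: 'a')
  sorted[4] = CaaC1ba1$  (last char: '$')
  sorted[5] = a1$CaaC1b  (last char: 'b')
  sorted[6] = aC1ba1$Ca  (last char: 'a')
  sorted[7] = aaC1ba1$C  (last char: 'C')
  sorted[8] = ba1$CaaC1  (last char: '1')
Last column: 1aCa$baC1
Original string S is at sorted index 4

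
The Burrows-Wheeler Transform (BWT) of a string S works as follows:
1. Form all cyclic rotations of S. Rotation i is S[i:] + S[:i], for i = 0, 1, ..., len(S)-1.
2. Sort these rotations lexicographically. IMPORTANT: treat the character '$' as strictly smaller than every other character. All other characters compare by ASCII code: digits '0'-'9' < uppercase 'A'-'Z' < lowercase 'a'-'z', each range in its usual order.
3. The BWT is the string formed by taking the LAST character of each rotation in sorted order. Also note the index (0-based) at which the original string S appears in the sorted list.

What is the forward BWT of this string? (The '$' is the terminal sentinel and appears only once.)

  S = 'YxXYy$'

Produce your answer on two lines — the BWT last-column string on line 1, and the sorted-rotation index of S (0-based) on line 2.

All 6 rotations (rotation i = S[i:]+S[:i]):
  rot[0] = YxXYy$
  rot[1] = xXYy$Y
  rot[2] = XYy$Yx
  rot[3] = Yy$YxX
  rot[4] = y$YxXY
  rot[5] = $YxXYy
Sorted (with $ < everything):
  sorted[0] = $YxXYy  (last char: 'y')
  sorted[1] = XYy$Yx  (last char: 'x')
  sorted[2] = YxXYy$  (last char: '$')
  sorted[3] = Yy$YxX  (last char: 'X')
  sorted[4] = xXYy$Y  (last char: 'Y')
  sorted[5] = y$YxXY  (last char: 'Y')
Last column: yx$XYY
Original string S is at sorted index 2

Answer: yx$XYY
2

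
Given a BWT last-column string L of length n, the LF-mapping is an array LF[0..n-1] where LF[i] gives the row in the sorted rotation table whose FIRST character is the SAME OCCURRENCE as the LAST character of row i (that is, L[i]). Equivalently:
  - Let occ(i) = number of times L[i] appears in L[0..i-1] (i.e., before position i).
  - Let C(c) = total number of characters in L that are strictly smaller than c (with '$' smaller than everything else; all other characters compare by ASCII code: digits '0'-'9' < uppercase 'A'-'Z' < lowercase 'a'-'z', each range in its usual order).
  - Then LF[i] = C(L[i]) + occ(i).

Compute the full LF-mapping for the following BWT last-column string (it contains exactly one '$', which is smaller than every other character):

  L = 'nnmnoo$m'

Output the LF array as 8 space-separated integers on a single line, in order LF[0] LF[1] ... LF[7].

Char counts: '$':1, 'm':2, 'n':3, 'o':2
C (first-col start): C('$')=0, C('m')=1, C('n')=3, C('o')=6
L[0]='n': occ=0, LF[0]=C('n')+0=3+0=3
L[1]='n': occ=1, LF[1]=C('n')+1=3+1=4
L[2]='m': occ=0, LF[2]=C('m')+0=1+0=1
L[3]='n': occ=2, LF[3]=C('n')+2=3+2=5
L[4]='o': occ=0, LF[4]=C('o')+0=6+0=6
L[5]='o': occ=1, LF[5]=C('o')+1=6+1=7
L[6]='$': occ=0, LF[6]=C('$')+0=0+0=0
L[7]='m': occ=1, LF[7]=C('m')+1=1+1=2

Answer: 3 4 1 5 6 7 0 2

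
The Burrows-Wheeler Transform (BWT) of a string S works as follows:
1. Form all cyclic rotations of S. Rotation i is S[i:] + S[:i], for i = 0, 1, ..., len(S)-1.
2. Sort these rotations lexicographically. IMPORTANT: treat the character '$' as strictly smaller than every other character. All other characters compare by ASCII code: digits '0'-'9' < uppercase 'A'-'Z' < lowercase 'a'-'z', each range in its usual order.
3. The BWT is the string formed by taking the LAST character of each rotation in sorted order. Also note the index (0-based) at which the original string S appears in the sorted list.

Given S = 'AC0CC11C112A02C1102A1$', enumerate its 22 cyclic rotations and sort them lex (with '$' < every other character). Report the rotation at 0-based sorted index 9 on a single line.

All 22 rotations (rotation i = S[i:]+S[:i]):
  rot[0] = AC0CC11C112A02C1102A1$
  rot[1] = C0CC11C112A02C1102A1$A
  rot[2] = 0CC11C112A02C1102A1$AC
  rot[3] = CC11C112A02C1102A1$AC0
  rot[4] = C11C112A02C1102A1$AC0C
  rot[5] = 11C112A02C1102A1$AC0CC
  rot[6] = 1C112A02C1102A1$AC0CC1
  rot[7] = C112A02C1102A1$AC0CC11
  rot[8] = 112A02C1102A1$AC0CC11C
  rot[9] = 12A02C1102A1$AC0CC11C1
  rot[10] = 2A02C1102A1$AC0CC11C11
  rot[11] = A02C1102A1$AC0CC11C112
  rot[12] = 02C1102A1$AC0CC11C112A
  rot[13] = 2C1102A1$AC0CC11C112A0
  rot[14] = C1102A1$AC0CC11C112A02
  rot[15] = 1102A1$AC0CC11C112A02C
  rot[16] = 102A1$AC0CC11C112A02C1
  rot[17] = 02A1$AC0CC11C112A02C11
  rot[18] = 2A1$AC0CC11C112A02C110
  rot[19] = A1$AC0CC11C112A02C1102
  rot[20] = 1$AC0CC11C112A02C1102A
  rot[21] = $AC0CC11C112A02C1102A1
Sorted (with $ < everything):
  sorted[0] = $AC0CC11C112A02C1102A1
  sorted[1] = 02A1$AC0CC11C112A02C11
  sorted[2] = 02C1102A1$AC0CC11C112A
  sorted[3] = 0CC11C112A02C1102A1$AC
  sorted[4] = 1$AC0CC11C112A02C1102A
  sorted[5] = 102A1$AC0CC11C112A02C1
  sorted[6] = 1102A1$AC0CC11C112A02C
  sorted[7] = 112A02C1102A1$AC0CC11C
  sorted[8] = 11C112A02C1102A1$AC0CC
  sorted[9] = 12A02C1102A1$AC0CC11C1
  sorted[10] = 1C112A02C1102A1$AC0CC1
  sorted[11] = 2A02C1102A1$AC0CC11C11
  sorted[12] = 2A1$AC0CC11C112A02C110
  sorted[13] = 2C1102A1$AC0CC11C112A0
  sorted[14] = A02C1102A1$AC0CC11C112
  sorted[15] = A1$AC0CC11C112A02C1102
  sorted[16] = AC0CC11C112A02C1102A1$
  sorted[17] = C0CC11C112A02C1102A1$A
  sorted[18] = C1102A1$AC0CC11C112A02
  sorted[19] = C112A02C1102A1$AC0CC11
  sorted[20] = C11C112A02C1102A1$AC0C
  sorted[21] = CC11C112A02C1102A1$AC0
sorted[9] = 12A02C1102A1$AC0CC11C1

Answer: 12A02C1102A1$AC0CC11C1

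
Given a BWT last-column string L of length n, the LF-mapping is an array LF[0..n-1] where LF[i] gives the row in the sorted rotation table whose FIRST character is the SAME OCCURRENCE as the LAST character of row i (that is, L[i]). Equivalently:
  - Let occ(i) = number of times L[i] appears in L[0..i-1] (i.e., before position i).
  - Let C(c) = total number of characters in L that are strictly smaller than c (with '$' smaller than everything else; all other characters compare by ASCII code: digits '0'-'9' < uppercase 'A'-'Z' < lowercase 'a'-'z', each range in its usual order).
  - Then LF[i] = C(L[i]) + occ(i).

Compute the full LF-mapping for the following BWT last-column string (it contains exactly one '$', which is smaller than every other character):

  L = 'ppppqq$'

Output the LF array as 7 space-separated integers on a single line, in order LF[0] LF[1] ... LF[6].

Char counts: '$':1, 'p':4, 'q':2
C (first-col start): C('$')=0, C('p')=1, C('q')=5
L[0]='p': occ=0, LF[0]=C('p')+0=1+0=1
L[1]='p': occ=1, LF[1]=C('p')+1=1+1=2
L[2]='p': occ=2, LF[2]=C('p')+2=1+2=3
L[3]='p': occ=3, LF[3]=C('p')+3=1+3=4
L[4]='q': occ=0, LF[4]=C('q')+0=5+0=5
L[5]='q': occ=1, LF[5]=C('q')+1=5+1=6
L[6]='$': occ=0, LF[6]=C('$')+0=0+0=0

Answer: 1 2 3 4 5 6 0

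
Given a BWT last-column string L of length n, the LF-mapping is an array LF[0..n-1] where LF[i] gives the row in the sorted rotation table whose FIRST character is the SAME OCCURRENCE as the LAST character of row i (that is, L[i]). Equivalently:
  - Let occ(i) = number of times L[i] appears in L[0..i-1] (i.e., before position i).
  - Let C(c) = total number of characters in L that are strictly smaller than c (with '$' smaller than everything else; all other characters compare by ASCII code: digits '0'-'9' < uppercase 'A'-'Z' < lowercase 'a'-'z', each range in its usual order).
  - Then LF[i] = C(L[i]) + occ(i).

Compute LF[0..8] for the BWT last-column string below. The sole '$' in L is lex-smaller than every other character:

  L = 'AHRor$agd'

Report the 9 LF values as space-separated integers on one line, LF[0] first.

Char counts: '$':1, 'A':1, 'H':1, 'R':1, 'a':1, 'd':1, 'g':1, 'o':1, 'r':1
C (first-col start): C('$')=0, C('A')=1, C('H')=2, C('R')=3, C('a')=4, C('d')=5, C('g')=6, C('o')=7, C('r')=8
L[0]='A': occ=0, LF[0]=C('A')+0=1+0=1
L[1]='H': occ=0, LF[1]=C('H')+0=2+0=2
L[2]='R': occ=0, LF[2]=C('R')+0=3+0=3
L[3]='o': occ=0, LF[3]=C('o')+0=7+0=7
L[4]='r': occ=0, LF[4]=C('r')+0=8+0=8
L[5]='$': occ=0, LF[5]=C('$')+0=0+0=0
L[6]='a': occ=0, LF[6]=C('a')+0=4+0=4
L[7]='g': occ=0, LF[7]=C('g')+0=6+0=6
L[8]='d': occ=0, LF[8]=C('d')+0=5+0=5

Answer: 1 2 3 7 8 0 4 6 5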